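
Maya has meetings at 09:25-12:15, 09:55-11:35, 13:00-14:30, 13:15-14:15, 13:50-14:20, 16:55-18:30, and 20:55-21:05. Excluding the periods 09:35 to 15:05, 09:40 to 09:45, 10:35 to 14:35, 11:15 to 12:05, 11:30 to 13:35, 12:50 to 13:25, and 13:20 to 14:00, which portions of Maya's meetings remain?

09:25-09:35, 16:55-18:30, 20:55-21:05

First set merges to 09:25-12:15, 13:00-14:30, 16:55-18:30, 20:55-21:05.
Second set merges to 09:35-15:05.
09:25-12:15 minus B → 09:25-09:35.
13:00-14:30: fully covered by B → removed.
16:55-18:30: no B overlap → unchanged.
20:55-21:05: no B overlap → unchanged.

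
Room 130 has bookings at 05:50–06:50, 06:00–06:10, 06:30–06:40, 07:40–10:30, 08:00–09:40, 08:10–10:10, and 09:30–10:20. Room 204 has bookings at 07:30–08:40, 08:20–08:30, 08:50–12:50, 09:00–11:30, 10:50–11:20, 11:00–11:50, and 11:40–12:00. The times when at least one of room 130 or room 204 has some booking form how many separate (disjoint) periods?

2

First set merges to 05:50-06:50, 07:40-10:30.
Second set merges to 07:30-08:40, 08:50-12:50.
A ∪ B = 05:50-06:50, 07:30-12:50.
That is 2 disjoint pieces.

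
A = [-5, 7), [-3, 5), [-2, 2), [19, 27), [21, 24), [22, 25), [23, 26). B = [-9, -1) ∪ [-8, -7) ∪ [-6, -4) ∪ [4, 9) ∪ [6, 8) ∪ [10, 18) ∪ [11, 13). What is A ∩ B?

First set merges to [-5, 7), [19, 27).
Second set merges to [-9, -1), [4, 9), [10, 18).
[-5, 7) overlaps B on [-5, -1), [4, 7).
[19, 27) falls entirely outside B.

[-5, -1) ∪ [4, 7)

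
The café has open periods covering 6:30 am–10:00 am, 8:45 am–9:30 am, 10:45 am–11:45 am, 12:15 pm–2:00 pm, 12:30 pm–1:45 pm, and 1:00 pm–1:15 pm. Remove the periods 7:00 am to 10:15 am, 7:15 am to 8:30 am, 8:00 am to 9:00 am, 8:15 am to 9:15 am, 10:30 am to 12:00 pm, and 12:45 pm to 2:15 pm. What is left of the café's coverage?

6:30 am-7:00 am, 12:15 pm-12:45 pm

First set merges to 6:30 am-10:00 am, 10:45 am-11:45 am, 12:15 pm-2:00 pm.
Second set merges to 7:00 am-10:15 am, 10:30 am-12:00 pm, 12:45 pm-2:15 pm.
6:30 am-10:00 am \ B = 6:30 am-7:00 am.
10:45 am-11:45 am: entirely removed.
12:15 pm-2:00 pm \ B = 12:15 pm-12:45 pm.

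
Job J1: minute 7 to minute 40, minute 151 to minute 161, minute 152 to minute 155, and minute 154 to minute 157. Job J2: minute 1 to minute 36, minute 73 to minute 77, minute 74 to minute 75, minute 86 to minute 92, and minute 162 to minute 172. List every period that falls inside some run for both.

minute 7 to minute 36

A, merged: minute 7 to minute 40, minute 151 to minute 161.
B, merged: minute 1 to minute 36, minute 73 to minute 77, minute 86 to minute 92, minute 162 to minute 172.
minute 7 to minute 40 overlaps B on minute 7 to minute 36.
minute 151 to minute 161 falls entirely outside B.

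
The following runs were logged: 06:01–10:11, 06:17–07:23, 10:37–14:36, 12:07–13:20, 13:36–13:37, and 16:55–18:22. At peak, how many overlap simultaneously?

Sweep endpoints in order; track running count of active intervals.
Peak of 2 reached at 06:17.

2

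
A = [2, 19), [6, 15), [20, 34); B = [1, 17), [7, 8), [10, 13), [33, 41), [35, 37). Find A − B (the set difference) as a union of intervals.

[17, 19) ∪ [20, 33)

Merge the first list: [2, 19), [20, 34).
Merge the second list: [1, 17), [33, 41).
[2, 19) \ B = [17, 19).
[20, 34) \ B = [20, 33).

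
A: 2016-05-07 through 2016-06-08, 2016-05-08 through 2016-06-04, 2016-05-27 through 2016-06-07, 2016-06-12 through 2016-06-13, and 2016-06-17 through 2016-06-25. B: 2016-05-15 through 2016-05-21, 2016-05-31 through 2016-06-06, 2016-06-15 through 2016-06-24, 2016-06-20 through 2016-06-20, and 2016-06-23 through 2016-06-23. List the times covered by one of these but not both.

First set merges to 2016-05-07 through 2016-06-08, 2016-06-12 through 2016-06-13, 2016-06-17 through 2016-06-25.
Second set merges to 2016-05-15 through 2016-05-21, 2016-05-31 through 2016-06-06, 2016-06-15 through 2016-06-24.
A \ B = 2016-05-07 through 2016-05-14, 2016-05-22 through 2016-05-30, 2016-06-07 through 2016-06-08, 2016-06-12 through 2016-06-13, 2016-06-25 through 2016-06-25.
B \ A = 2016-06-15 through 2016-06-16.
Union of the two gives the symmetric difference.

2016-05-07 through 2016-05-14, 2016-05-22 through 2016-05-30, 2016-06-07 through 2016-06-08, 2016-06-12 through 2016-06-13, 2016-06-15 through 2016-06-16, 2016-06-25 through 2016-06-25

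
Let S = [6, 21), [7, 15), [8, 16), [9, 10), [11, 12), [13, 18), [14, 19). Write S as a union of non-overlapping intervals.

[7, 15) overlaps/touches [6, 21) → extend to [6, 21).
[8, 16) overlaps/touches [6, 21) → extend to [6, 21).
[9, 10) overlaps/touches [6, 21) → extend to [6, 21).
[11, 12) overlaps/touches [6, 21) → extend to [6, 21).
[13, 18) overlaps/touches [6, 21) → extend to [6, 21).
[14, 19) overlaps/touches [6, 21) → extend to [6, 21).

[6, 21)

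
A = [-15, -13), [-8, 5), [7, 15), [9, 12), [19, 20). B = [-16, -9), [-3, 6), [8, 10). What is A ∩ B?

[-15, -13) ∪ [-3, 5) ∪ [8, 10)

Merge the first list: [-15, -13), [-8, 5), [7, 15), [19, 20).
[-15, -13) overlaps B on [-15, -13).
[-8, 5) overlaps B on [-3, 5).
[7, 15) overlaps B on [8, 10).
[19, 20) falls entirely outside B.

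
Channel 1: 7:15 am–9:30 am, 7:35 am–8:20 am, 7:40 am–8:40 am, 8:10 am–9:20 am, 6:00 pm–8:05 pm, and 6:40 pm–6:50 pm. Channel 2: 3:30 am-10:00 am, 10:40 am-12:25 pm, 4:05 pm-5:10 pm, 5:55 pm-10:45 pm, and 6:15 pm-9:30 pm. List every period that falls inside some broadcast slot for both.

Merge the first list: 7:15 am–9:30 am, 6:00 pm–8:05 pm.
Merge the second list: 3:30 am–10:00 am, 10:40 am–12:25 pm, 4:05 pm–5:10 pm, 5:55 pm–10:45 pm.
7:15 am–9:30 am overlaps B on 7:15 am–9:30 am.
6:00 pm–8:05 pm overlaps B on 6:00 pm–8:05 pm.

7:15 am–9:30 am, 6:00 pm–8:05 pm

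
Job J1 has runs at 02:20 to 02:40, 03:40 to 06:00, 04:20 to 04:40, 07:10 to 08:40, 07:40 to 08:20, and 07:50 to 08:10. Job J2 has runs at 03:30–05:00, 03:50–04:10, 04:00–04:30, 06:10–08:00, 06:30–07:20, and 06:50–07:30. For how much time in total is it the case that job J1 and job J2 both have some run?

2 h 10 min

First set merges to 02:20-02:40, 03:40-06:00, 07:10-08:40.
Second set merges to 03:30-05:00, 06:10-08:00.
A ∩ B = 03:40-05:00, 07:10-08:00.
Total: 1 h 20 min + 50 min = 2 h 10 min.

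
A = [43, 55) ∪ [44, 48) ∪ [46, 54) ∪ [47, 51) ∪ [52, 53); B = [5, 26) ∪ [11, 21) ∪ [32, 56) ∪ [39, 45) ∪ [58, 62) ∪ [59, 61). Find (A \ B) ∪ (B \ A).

First set merges to [43, 55).
Second set merges to [5, 26), [32, 56), [58, 62).
A but not B: none.
B but not A: [5, 26), [32, 43), [55, 56), [58, 62).
Combining gives A △ B.

[5, 26) ∪ [32, 43) ∪ [55, 56) ∪ [58, 62)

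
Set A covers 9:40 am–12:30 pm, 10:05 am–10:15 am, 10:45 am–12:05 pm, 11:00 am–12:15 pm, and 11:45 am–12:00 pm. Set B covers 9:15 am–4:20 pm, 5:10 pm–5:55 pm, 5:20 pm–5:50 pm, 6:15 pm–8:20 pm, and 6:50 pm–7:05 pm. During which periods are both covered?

First set merges to 9:40 am–12:30 pm.
Second set merges to 9:15 am–4:20 pm, 5:10 pm–5:55 pm, 6:15 pm–8:20 pm.
9:40 am–12:30 pm ∩ B → 9:40 am–12:30 pm.

9:40 am–12:30 pm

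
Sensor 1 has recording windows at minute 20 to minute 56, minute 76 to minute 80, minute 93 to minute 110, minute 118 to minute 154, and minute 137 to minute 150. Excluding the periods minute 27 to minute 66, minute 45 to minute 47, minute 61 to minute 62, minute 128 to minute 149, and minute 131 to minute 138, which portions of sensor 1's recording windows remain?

First set merges to minute 20 to minute 56, minute 76 to minute 80, minute 93 to minute 110, minute 118 to minute 154.
Second set merges to minute 27 to minute 66, minute 128 to minute 149.
minute 20 to minute 56 with B removed leaves minute 20 to minute 27.
minute 76 to minute 80 is untouched.
minute 93 to minute 110 is untouched.
minute 118 to minute 154 with B removed leaves minute 118 to minute 128, minute 149 to minute 154.

minute 20 to minute 27, minute 76 to minute 80, minute 93 to minute 110, minute 118 to minute 128, minute 149 to minute 154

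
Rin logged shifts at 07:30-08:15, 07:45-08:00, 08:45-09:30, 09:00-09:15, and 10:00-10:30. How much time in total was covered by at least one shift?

2 h

Merged: 07:30–08:15, 08:45–09:30, 10:00–10:30.
Lengths: 45 min + 45 min + 30 min = 2 h.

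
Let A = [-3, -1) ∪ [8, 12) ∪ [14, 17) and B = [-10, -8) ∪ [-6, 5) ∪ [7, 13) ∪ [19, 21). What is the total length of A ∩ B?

6

A ∩ B = [-3, -1), [8, 12).
Total: 2 + 4 = 6.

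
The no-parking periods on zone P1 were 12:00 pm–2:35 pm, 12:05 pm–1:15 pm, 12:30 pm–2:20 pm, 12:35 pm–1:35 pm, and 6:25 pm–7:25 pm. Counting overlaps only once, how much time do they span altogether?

3 h 35 min

Merged: 12:00 pm-2:35 pm, 6:25 pm-7:25 pm.
Lengths: 2 h 35 min + 1 h = 3 h 35 min.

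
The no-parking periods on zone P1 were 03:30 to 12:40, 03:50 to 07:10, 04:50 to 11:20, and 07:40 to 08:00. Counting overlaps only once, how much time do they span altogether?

Merged: 03:30-12:40.
Length: 9 h 10 min.

9 h 10 min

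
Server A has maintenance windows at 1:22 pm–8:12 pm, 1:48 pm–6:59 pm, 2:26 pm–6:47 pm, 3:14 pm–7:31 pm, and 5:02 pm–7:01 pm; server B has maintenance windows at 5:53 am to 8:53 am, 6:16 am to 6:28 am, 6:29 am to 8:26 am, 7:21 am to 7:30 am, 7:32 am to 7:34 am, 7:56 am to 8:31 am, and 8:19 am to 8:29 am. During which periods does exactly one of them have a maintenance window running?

5:53 am–8:53 am, 1:22 pm–8:12 pm

Merge the first list: 1:22 pm–8:12 pm.
Merge the second list: 5:53 am–8:53 am.
Only in the first: 1:22 pm–8:12 pm.
Only in the second: 5:53 am–8:53 am.
Together these are the periods covered by exactly one.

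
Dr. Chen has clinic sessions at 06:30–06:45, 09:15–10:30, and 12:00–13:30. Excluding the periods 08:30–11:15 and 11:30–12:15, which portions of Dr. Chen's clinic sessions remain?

06:30–06:45 is untouched.
09:15–10:30 lies entirely inside B → drops out.
12:00–13:30 with B removed leaves 12:15–13:30.

06:30–06:45, 12:15–13:30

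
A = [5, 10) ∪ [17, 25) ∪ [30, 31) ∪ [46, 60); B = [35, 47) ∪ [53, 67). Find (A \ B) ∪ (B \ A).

A but not B: [5, 10), [17, 25), [30, 31), [47, 53).
B but not A: [35, 46), [60, 67).
Combining gives A △ B.

[5, 10) ∪ [17, 25) ∪ [30, 31) ∪ [35, 46) ∪ [47, 53) ∪ [60, 67)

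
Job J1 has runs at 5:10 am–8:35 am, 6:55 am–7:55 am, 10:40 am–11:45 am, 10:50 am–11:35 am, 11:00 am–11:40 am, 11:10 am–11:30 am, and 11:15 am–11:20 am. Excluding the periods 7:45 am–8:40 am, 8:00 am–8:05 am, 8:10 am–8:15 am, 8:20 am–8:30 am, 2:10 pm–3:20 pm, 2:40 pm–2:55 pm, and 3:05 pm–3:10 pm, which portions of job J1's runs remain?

5:10 am–7:45 am, 10:40 am–11:45 am

Merge the first list: 5:10 am–8:35 am, 10:40 am–11:45 am.
Merge the second list: 7:45 am–8:40 am, 2:10 pm–3:20 pm.
5:10 am–8:35 am minus B → 5:10 am–7:45 am.
10:40 am–11:45 am: no B overlap → unchanged.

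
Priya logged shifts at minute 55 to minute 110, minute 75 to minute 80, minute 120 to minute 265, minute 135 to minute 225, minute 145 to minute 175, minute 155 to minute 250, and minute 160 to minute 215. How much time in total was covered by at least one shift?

200 minutes

Merged: minute 55 to minute 110, minute 120 to minute 265.
Lengths: 55 minutes + 145 minutes = 200 minutes.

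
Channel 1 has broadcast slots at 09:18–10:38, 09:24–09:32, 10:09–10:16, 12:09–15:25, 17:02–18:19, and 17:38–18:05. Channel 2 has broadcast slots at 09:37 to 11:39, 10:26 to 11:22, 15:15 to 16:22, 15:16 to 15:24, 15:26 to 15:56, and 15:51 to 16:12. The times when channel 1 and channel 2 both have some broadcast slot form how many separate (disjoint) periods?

2

First set merges to 09:18-10:38, 12:09-15:25, 17:02-18:19.
Second set merges to 09:37-11:39, 15:15-16:22.
A ∩ B = 09:37-10:38, 15:15-15:25.
That is 2 disjoint pieces.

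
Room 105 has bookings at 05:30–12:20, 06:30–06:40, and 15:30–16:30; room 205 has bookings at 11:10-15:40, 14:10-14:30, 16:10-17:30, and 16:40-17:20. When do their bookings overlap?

Merge the first list: 05:30-12:20, 15:30-16:30.
Merge the second list: 11:10-15:40, 16:10-17:30.
05:30-12:20 ∩ B → 11:10-12:20.
15:30-16:30 ∩ B → 15:30-15:40, 16:10-16:30.

11:10-12:20, 15:30-15:40, 16:10-16:30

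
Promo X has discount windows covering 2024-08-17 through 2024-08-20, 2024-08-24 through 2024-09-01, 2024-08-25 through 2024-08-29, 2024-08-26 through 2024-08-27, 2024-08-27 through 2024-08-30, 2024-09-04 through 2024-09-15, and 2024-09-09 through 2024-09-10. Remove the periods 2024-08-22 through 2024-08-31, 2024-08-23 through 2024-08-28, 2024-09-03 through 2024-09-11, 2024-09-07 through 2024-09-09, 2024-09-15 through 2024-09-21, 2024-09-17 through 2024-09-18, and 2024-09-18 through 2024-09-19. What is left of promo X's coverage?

2024-08-17 through 2024-08-20, 2024-09-01 through 2024-09-01, 2024-09-12 through 2024-09-14

Merge the first list: 2024-08-17 through 2024-08-20, 2024-08-24 through 2024-09-01, 2024-09-04 through 2024-09-15.
Merge the second list: 2024-08-22 through 2024-08-31, 2024-09-03 through 2024-09-11, 2024-09-15 through 2024-09-21.
2024-08-17 through 2024-08-20: no B overlap → unchanged.
2024-08-24 through 2024-09-01 minus B → 2024-09-01 through 2024-09-01.
2024-09-04 through 2024-09-15 minus B → 2024-09-12 through 2024-09-14.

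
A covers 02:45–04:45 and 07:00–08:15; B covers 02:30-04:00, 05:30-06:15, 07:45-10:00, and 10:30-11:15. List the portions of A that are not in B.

04:00–04:45, 07:00–07:45

02:45–04:45 \ B = 04:00–04:45.
07:00–08:15 \ B = 07:00–07:45.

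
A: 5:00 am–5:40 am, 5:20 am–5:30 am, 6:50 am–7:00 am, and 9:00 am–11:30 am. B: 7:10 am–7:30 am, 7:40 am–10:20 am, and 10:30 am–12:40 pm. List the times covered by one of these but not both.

First set merges to 5:00 am–5:40 am, 6:50 am–7:00 am, 9:00 am–11:30 am.
Only in the first: 5:00 am–5:40 am, 6:50 am–7:00 am, 10:20 am–10:30 am.
Only in the second: 7:10 am–7:30 am, 7:40 am–9:00 am, 11:30 am–12:40 pm.
Together these are the periods covered by exactly one.

5:00 am–5:40 am, 6:50 am–7:00 am, 7:10 am–7:30 am, 7:40 am–9:00 am, 10:20 am–10:30 am, 11:30 am–12:40 pm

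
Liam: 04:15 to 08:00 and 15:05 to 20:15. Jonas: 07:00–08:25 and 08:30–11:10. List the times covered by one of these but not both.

Only in the first: 04:15–07:00, 15:05–20:15.
Only in the second: 08:00–08:25, 08:30–11:10.
Together these are the periods covered by exactly one.

04:15–07:00, 08:00–08:25, 08:30–11:10, 15:05–20:15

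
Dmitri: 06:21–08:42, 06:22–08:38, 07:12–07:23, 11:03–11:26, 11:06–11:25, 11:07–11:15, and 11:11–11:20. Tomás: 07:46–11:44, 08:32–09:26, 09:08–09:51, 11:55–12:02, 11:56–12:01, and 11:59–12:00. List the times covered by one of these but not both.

06:21-07:46, 08:42-11:03, 11:26-11:44, 11:55-12:02

Merge the first list: 06:21-08:42, 11:03-11:26.
Merge the second list: 07:46-11:44, 11:55-12:02.
A but not B: 06:21-07:46.
B but not A: 08:42-11:03, 11:26-11:44, 11:55-12:02.
Combining gives A △ B.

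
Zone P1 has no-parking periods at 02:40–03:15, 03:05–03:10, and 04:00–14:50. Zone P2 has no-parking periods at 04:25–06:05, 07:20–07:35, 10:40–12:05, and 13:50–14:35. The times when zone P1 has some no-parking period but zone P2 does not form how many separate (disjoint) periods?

6

First set merges to 02:40–03:15, 04:00–14:50.
A \ B = 02:40–03:15, 04:00–04:25, 06:05–07:20, 07:35–10:40, 12:05–13:50, 14:35–14:50.
That is 6 disjoint pieces.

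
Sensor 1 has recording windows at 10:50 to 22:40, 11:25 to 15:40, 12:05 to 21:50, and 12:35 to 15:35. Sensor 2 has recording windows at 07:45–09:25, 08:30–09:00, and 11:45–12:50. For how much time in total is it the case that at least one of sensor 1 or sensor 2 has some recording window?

13 h 30 min

A, merged: 10:50–22:40.
B, merged: 07:45–09:25, 11:45–12:50.
A ∪ B = 07:45–09:25, 10:50–22:40.
Total: 1 h 40 min + 11 h 50 min = 13 h 30 min.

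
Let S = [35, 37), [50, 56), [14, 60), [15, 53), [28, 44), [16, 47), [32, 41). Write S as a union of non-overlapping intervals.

Sort by start: [14, 60), [15, 53), [16, 47), [28, 44), [32, 41), [35, 37), [50, 56).
[15, 53) overlaps/touches [14, 60) → extend to [14, 60).
[16, 47) overlaps/touches [14, 60) → extend to [14, 60).
[28, 44) overlaps/touches [14, 60) → extend to [14, 60).
[32, 41) overlaps/touches [14, 60) → extend to [14, 60).
[35, 37) overlaps/touches [14, 60) → extend to [14, 60).
[50, 56) overlaps/touches [14, 60) → extend to [14, 60).

[14, 60)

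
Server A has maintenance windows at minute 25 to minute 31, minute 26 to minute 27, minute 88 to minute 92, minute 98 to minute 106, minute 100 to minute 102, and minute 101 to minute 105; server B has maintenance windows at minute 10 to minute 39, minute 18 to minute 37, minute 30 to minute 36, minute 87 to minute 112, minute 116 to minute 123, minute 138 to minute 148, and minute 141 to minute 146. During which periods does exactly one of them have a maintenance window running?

Merge the first list: minute 25 to minute 31, minute 88 to minute 92, minute 98 to minute 106.
Merge the second list: minute 10 to minute 39, minute 87 to minute 112, minute 116 to minute 123, minute 138 to minute 148.
A but not B: none.
B but not A: minute 10 to minute 25, minute 31 to minute 39, minute 87 to minute 88, minute 92 to minute 98, minute 106 to minute 112, minute 116 to minute 123, minute 138 to minute 148.
Combining gives A △ B.

minute 10 to minute 25, minute 31 to minute 39, minute 87 to minute 88, minute 92 to minute 98, minute 106 to minute 112, minute 116 to minute 123, minute 138 to minute 148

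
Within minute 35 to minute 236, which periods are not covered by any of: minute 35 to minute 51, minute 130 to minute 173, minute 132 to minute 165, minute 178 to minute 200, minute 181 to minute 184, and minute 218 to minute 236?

minute 51 to minute 130, minute 173 to minute 178, minute 200 to minute 218

Covered (merged): minute 35 to minute 51, minute 130 to minute 173, minute 178 to minute 200, minute 218 to minute 236.
Gaps within minute 35 to minute 236: minute 51 to minute 130, minute 173 to minute 178, minute 200 to minute 218.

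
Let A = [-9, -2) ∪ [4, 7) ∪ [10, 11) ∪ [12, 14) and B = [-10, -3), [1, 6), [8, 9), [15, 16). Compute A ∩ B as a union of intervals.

[-9, -2) meets the second set on [-9, -3).
[4, 7) meets the second set on [4, 6).
[10, 11): no overlap with the second set.
[12, 14): no overlap with the second set.

[-9, -3) ∪ [4, 6)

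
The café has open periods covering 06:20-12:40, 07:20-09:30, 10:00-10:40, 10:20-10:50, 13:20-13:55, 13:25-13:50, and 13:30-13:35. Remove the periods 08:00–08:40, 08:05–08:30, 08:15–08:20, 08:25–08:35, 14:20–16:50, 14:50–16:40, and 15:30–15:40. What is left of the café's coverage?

06:20–08:00, 08:40–12:40, 13:20–13:55

Merge the first list: 06:20–12:40, 13:20–13:55.
Merge the second list: 08:00–08:40, 14:20–16:50.
06:20–12:40 with B removed leaves 06:20–08:00, 08:40–12:40.
13:20–13:55 is untouched.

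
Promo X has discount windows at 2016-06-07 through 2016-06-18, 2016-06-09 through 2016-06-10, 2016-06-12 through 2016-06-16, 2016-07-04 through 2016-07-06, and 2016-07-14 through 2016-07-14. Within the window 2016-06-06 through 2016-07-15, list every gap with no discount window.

2016-06-06 through 2016-06-06, 2016-06-19 through 2016-07-03, 2016-07-07 through 2016-07-13, 2016-07-15 through 2016-07-15

Covered (merged): 2016-06-07 through 2016-06-18, 2016-07-04 through 2016-07-06, 2016-07-14 through 2016-07-14.
Complement within 2016-06-06 through 2016-07-15: 2016-06-06 through 2016-06-06, 2016-06-19 through 2016-07-03, 2016-07-07 through 2016-07-13, 2016-07-15 through 2016-07-15.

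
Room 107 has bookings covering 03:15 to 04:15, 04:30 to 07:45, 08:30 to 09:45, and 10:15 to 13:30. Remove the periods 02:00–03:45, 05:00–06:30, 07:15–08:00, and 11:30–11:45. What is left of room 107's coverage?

03:15–04:15 \ B = 03:45–04:15.
04:30–07:45 \ B = 04:30–05:00, 06:30–07:15.
08:30–09:45: nothing removed.
10:15–13:30 \ B = 10:15–11:30, 11:45–13:30.

03:45–04:15, 04:30–05:00, 06:30–07:15, 08:30–09:45, 10:15–11:30, 11:45–13:30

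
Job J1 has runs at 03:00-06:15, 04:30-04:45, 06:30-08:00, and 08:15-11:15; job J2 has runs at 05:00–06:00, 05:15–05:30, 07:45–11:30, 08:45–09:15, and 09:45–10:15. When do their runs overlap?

First set merges to 03:00–06:15, 06:30–08:00, 08:15–11:15.
Second set merges to 05:00–06:00, 07:45–11:30.
03:00–06:15 meets the second set on 05:00–06:00.
06:30–08:00 meets the second set on 07:45–08:00.
08:15–11:15 meets the second set on 08:15–11:15.

05:00–06:00, 07:45–08:00, 08:15–11:15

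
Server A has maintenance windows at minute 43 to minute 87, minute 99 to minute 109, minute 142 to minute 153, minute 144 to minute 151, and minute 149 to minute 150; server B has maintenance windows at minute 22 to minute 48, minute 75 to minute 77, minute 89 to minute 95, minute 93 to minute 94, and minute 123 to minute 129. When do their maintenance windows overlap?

minute 43 to minute 48, minute 75 to minute 77

First set merges to minute 43 to minute 87, minute 99 to minute 109, minute 142 to minute 153.
Second set merges to minute 22 to minute 48, minute 75 to minute 77, minute 89 to minute 95, minute 123 to minute 129.
minute 43 to minute 87 ∩ B → minute 43 to minute 48, minute 75 to minute 77.
minute 99 to minute 109 meets no B interval.
minute 142 to minute 153 meets no B interval.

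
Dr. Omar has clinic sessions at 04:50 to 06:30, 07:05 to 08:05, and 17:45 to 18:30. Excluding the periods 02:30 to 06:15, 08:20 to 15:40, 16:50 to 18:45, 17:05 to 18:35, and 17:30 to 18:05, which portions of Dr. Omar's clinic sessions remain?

Second set merges to 02:30–06:15, 08:20–15:40, 16:50–18:45.
04:50–06:30 minus B → 06:15–06:30.
07:05–08:05: no B overlap → unchanged.
17:45–18:30: fully covered by B → removed.

06:15–06:30, 07:05–08:05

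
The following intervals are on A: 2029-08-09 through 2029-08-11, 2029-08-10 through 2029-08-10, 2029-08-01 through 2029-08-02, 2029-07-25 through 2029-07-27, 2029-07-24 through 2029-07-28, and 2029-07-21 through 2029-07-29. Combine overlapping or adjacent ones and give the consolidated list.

2029-07-21 through 2029-07-29, 2029-08-01 through 2029-08-02, 2029-08-09 through 2029-08-11

Sort by start: 2029-07-21 through 2029-07-29, 2029-07-24 through 2029-07-28, 2029-07-25 through 2029-07-27, 2029-08-01 through 2029-08-02, 2029-08-09 through 2029-08-11, 2029-08-10 through 2029-08-10.
2029-07-24 through 2029-07-28 overlaps/touches 2029-07-21 through 2029-07-29 → extend to 2029-07-21 through 2029-07-29.
2029-07-25 through 2029-07-27 overlaps/touches 2029-07-21 through 2029-07-29 → extend to 2029-07-21 through 2029-07-29.
2029-08-01 through 2029-08-02 is disjoint → start new block.
2029-08-09 through 2029-08-11 is disjoint → start new block.
2029-08-10 through 2029-08-10 overlaps/touches 2029-08-09 through 2029-08-11 → extend to 2029-08-09 through 2029-08-11.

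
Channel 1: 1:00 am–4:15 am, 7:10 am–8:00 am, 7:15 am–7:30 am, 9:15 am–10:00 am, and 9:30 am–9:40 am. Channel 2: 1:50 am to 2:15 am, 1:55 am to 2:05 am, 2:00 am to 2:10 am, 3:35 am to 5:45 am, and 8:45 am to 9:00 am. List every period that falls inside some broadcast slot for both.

1:50 am–2:15 am, 3:35 am–4:15 am

A, merged: 1:00 am–4:15 am, 7:10 am–8:00 am, 9:15 am–10:00 am.
B, merged: 1:50 am–2:15 am, 3:35 am–5:45 am, 8:45 am–9:00 am.
1:00 am–4:15 am meets the second set on 1:50 am–2:15 am, 3:35 am–4:15 am.
7:10 am–8:00 am: no overlap with the second set.
9:15 am–10:00 am: no overlap with the second set.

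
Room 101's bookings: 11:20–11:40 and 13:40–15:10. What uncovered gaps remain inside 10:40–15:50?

Covered (merged): 11:20-11:40, 13:40-15:10.
Complement within 10:40-15:50: 10:40-11:20, 11:40-13:40, 15:10-15:50.

10:40-11:20, 11:40-13:40, 15:10-15:50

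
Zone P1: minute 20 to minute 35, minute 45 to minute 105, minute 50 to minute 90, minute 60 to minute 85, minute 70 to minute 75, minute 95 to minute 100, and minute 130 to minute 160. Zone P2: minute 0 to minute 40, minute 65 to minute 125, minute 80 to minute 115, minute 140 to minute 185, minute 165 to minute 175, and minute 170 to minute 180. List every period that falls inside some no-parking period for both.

minute 20 to minute 35, minute 65 to minute 105, minute 140 to minute 160

First set merges to minute 20 to minute 35, minute 45 to minute 105, minute 130 to minute 160.
Second set merges to minute 0 to minute 40, minute 65 to minute 125, minute 140 to minute 185.
minute 20 to minute 35 meets the second set on minute 20 to minute 35.
minute 45 to minute 105 meets the second set on minute 65 to minute 105.
minute 130 to minute 160 meets the second set on minute 140 to minute 160.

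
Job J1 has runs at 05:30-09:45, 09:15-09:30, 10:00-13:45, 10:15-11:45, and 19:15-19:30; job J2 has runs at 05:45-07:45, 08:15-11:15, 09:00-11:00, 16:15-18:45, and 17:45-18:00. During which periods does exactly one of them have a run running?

First set merges to 05:30-09:45, 10:00-13:45, 19:15-19:30.
Second set merges to 05:45-07:45, 08:15-11:15, 16:15-18:45.
Only in the first: 05:30-05:45, 07:45-08:15, 11:15-13:45, 19:15-19:30.
Only in the second: 09:45-10:00, 16:15-18:45.
Together these are the periods covered by exactly one.

05:30-05:45, 07:45-08:15, 09:45-10:00, 11:15-13:45, 16:15-18:45, 19:15-19:30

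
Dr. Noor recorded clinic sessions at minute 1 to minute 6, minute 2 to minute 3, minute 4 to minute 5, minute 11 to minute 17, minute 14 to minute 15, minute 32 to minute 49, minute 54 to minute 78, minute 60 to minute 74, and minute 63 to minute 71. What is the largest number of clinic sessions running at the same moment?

At minute 63, 3 of the intervals are simultaneously active.
No point has more.

3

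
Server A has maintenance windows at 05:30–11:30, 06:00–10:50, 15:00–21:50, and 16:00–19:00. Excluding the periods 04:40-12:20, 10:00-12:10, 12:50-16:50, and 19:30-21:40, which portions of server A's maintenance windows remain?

16:50–19:30, 21:40–21:50

First set merges to 05:30–11:30, 15:00–21:50.
Second set merges to 04:40–12:20, 12:50–16:50, 19:30–21:40.
05:30–11:30: entirely removed.
15:00–21:50 \ B = 16:50–19:30, 21:40–21:50.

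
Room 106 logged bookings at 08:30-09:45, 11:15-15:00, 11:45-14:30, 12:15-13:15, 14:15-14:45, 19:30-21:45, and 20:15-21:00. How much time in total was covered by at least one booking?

Merged: 08:30-09:45, 11:15-15:00, 19:30-21:45.
Lengths: 1 h 15 min + 3 h 45 min + 2 h 15 min = 7 h 15 min.

7 h 15 min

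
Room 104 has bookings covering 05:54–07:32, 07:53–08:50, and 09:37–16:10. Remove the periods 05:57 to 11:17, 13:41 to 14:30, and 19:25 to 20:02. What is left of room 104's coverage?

05:54–07:32 with B removed leaves 05:54–05:57.
07:53–08:50 lies entirely inside B → drops out.
09:37–16:10 with B removed leaves 11:17–13:41, 14:30–16:10.

05:54–05:57, 11:17–13:41, 14:30–16:10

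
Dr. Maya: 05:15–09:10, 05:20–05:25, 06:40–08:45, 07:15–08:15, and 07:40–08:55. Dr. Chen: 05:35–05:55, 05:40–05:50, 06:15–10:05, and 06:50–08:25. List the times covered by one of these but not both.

First set merges to 05:15-09:10.
Second set merges to 05:35-05:55, 06:15-10:05.
A but not B: 05:15-05:35, 05:55-06:15.
B but not A: 09:10-10:05.
Combining gives A △ B.

05:15-05:35, 05:55-06:15, 09:10-10:05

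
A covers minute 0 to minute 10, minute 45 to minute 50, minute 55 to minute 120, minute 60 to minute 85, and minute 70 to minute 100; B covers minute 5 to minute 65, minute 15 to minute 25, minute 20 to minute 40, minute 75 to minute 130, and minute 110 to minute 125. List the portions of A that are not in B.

minute 0 to minute 5, minute 65 to minute 75

A, merged: minute 0 to minute 10, minute 45 to minute 50, minute 55 to minute 120.
B, merged: minute 5 to minute 65, minute 75 to minute 130.
minute 0 to minute 10 minus B → minute 0 to minute 5.
minute 45 to minute 50: fully covered by B → removed.
minute 55 to minute 120 minus B → minute 65 to minute 75.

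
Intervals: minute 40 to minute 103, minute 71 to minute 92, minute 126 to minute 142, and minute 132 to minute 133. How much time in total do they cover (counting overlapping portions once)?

79 minutes

Merged: minute 40 to minute 103, minute 126 to minute 142.
Lengths: 63 minutes + 16 minutes = 79 minutes.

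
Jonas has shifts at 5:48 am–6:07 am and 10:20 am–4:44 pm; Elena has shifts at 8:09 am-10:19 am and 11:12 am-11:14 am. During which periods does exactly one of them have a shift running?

5:48 am–6:07 am, 8:09 am–10:19 am, 10:20 am–11:12 am, 11:14 am–4:44 pm

Only in the first: 5:48 am–6:07 am, 10:20 am–11:12 am, 11:14 am–4:44 pm.
Only in the second: 8:09 am–10:19 am.
Together these are the periods covered by exactly one.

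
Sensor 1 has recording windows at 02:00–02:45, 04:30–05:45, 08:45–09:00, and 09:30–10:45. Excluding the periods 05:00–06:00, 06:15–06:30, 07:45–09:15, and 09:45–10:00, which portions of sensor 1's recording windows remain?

02:00–02:45, 04:30–05:00, 09:30–09:45, 10:00–10:45

02:00–02:45 is untouched.
04:30–05:45 with B removed leaves 04:30–05:00.
08:45–09:00 lies entirely inside B → drops out.
09:30–10:45 with B removed leaves 09:30–09:45, 10:00–10:45.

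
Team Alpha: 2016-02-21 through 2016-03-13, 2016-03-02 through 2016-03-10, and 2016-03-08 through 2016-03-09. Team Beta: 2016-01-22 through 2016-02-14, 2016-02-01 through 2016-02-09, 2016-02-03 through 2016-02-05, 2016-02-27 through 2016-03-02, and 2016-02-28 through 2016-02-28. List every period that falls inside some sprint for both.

Merge the first list: 2016-02-21 through 2016-03-13.
Merge the second list: 2016-01-22 through 2016-02-14, 2016-02-27 through 2016-03-02.
2016-02-21 through 2016-03-13 overlaps B on 2016-02-27 through 2016-03-02.

2016-02-27 through 2016-03-02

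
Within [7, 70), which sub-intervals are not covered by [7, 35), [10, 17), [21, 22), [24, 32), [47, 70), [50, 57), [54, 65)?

[35, 47)

After merging, the occupied span is [7, 35), [47, 70).
Complement within [7, 70): [35, 47).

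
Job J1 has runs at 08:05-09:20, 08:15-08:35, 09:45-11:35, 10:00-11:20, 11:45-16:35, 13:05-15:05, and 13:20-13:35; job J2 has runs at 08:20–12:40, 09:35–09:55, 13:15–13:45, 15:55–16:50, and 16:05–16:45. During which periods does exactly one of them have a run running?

08:05–08:20, 09:20–09:45, 11:35–11:45, 12:40–13:15, 13:45–15:55, 16:35–16:50

Merge the first list: 08:05–09:20, 09:45–11:35, 11:45–16:35.
Merge the second list: 08:20–12:40, 13:15–13:45, 15:55–16:50.
Only in the first: 08:05–08:20, 12:40–13:15, 13:45–15:55.
Only in the second: 09:20–09:45, 11:35–11:45, 16:35–16:50.
Together these are the periods covered by exactly one.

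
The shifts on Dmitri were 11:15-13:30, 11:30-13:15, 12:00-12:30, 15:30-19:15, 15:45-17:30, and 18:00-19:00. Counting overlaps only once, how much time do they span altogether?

Merged: 11:15-13:30, 15:30-19:15.
Lengths: 2 h 15 min + 3 h 45 min = 6 h.

6 h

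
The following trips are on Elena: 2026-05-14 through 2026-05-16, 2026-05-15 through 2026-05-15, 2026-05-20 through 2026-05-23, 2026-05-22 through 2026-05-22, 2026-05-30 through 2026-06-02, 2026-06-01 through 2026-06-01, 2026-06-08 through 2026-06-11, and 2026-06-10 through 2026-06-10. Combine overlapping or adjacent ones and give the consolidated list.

2026-05-15 through 2026-05-15 overlaps/touches 2026-05-14 through 2026-05-16 → extend to 2026-05-14 through 2026-05-16.
2026-05-20 through 2026-05-23 is disjoint → start new block.
2026-05-22 through 2026-05-22 overlaps/touches 2026-05-20 through 2026-05-23 → extend to 2026-05-20 through 2026-05-23.
2026-05-30 through 2026-06-02 is disjoint → start new block.
2026-06-01 through 2026-06-01 overlaps/touches 2026-05-30 through 2026-06-02 → extend to 2026-05-30 through 2026-06-02.
2026-06-08 through 2026-06-11 is disjoint → start new block.
2026-06-10 through 2026-06-10 overlaps/touches 2026-06-08 through 2026-06-11 → extend to 2026-06-08 through 2026-06-11.

2026-05-14 through 2026-05-16, 2026-05-20 through 2026-05-23, 2026-05-30 through 2026-06-02, 2026-06-08 through 2026-06-11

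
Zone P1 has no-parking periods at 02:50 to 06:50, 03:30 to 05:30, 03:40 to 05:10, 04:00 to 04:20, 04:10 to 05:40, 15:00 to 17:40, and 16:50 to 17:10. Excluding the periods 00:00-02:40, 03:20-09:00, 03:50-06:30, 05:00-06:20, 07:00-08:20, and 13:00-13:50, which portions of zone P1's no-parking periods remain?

02:50–03:20, 15:00–17:40

Merge the first list: 02:50–06:50, 15:00–17:40.
Merge the second list: 00:00–02:40, 03:20–09:00, 13:00–13:50.
02:50–06:50 minus B → 02:50–03:20.
15:00–17:40: no B overlap → unchanged.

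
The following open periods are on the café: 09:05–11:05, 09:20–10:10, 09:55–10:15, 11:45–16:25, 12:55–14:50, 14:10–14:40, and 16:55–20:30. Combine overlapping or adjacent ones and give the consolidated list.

09:05–11:05, 11:45–16:25, 16:55–20:30

09:20–10:10 overlaps/touches 09:05–11:05 → extend to 09:05–11:05.
09:55–10:15 overlaps/touches 09:05–11:05 → extend to 09:05–11:05.
11:45–16:25 is disjoint → start new block.
12:55–14:50 overlaps/touches 11:45–16:25 → extend to 11:45–16:25.
14:10–14:40 overlaps/touches 11:45–16:25 → extend to 11:45–16:25.
16:55–20:30 is disjoint → start new block.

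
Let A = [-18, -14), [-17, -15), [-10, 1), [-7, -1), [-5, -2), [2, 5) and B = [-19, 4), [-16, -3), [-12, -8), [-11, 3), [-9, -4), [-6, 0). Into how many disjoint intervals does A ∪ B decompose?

A, merged: [-18, -14), [-10, 1), [2, 5).
B, merged: [-19, 4).
A ∪ B = [-19, 5).
That is 1 disjoint piece.

1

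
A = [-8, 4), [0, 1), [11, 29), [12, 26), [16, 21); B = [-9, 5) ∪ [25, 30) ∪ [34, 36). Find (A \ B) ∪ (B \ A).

A, merged: [-8, 4), [11, 29).
A \ B = [11, 25).
B \ A = [-9, -8), [4, 5), [29, 30), [34, 36).
Union of the two gives the symmetric difference.

[-9, -8) ∪ [4, 5) ∪ [11, 25) ∪ [29, 30) ∪ [34, 36)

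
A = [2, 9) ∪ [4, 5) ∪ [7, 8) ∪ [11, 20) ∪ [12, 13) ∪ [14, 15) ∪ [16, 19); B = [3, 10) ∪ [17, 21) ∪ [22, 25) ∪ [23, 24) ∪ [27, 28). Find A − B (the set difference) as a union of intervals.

[2, 3) ∪ [11, 17)

Merge the first list: [2, 9), [11, 20).
Merge the second list: [3, 10), [17, 21), [22, 25), [27, 28).
[2, 9) minus B → [2, 3).
[11, 20) minus B → [11, 17).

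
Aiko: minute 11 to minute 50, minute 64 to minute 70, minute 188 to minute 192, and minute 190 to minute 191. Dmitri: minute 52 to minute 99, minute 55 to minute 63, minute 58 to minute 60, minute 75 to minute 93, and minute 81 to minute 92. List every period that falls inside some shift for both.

First set merges to minute 11 to minute 50, minute 64 to minute 70, minute 188 to minute 192.
Second set merges to minute 52 to minute 99.
minute 11 to minute 50 falls entirely outside B.
minute 64 to minute 70 overlaps B on minute 64 to minute 70.
minute 188 to minute 192 falls entirely outside B.

minute 64 to minute 70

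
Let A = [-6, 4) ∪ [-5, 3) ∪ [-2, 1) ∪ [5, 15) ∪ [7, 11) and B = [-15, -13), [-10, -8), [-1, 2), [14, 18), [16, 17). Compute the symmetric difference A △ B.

[-15, -13) ∪ [-10, -8) ∪ [-6, -1) ∪ [2, 4) ∪ [5, 14) ∪ [15, 18)

First set merges to [-6, 4), [5, 15).
Second set merges to [-15, -13), [-10, -8), [-1, 2), [14, 18).
Only in the first: [-6, -1), [2, 4), [5, 14).
Only in the second: [-15, -13), [-10, -8), [15, 18).
Together these are the periods covered by exactly one.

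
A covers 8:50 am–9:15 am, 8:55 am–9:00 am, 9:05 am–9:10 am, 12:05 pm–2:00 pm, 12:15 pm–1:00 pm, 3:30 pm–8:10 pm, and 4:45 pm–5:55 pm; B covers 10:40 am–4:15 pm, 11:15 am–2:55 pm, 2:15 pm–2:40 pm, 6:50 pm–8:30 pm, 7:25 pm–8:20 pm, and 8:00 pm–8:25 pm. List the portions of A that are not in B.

8:50 am-9:15 am, 4:15 pm-6:50 pm

A, merged: 8:50 am-9:15 am, 12:05 pm-2:00 pm, 3:30 pm-8:10 pm.
B, merged: 10:40 am-4:15 pm, 6:50 pm-8:30 pm.
8:50 am-9:15 am is untouched.
12:05 pm-2:00 pm lies entirely inside B → drops out.
3:30 pm-8:10 pm with B removed leaves 4:15 pm-6:50 pm.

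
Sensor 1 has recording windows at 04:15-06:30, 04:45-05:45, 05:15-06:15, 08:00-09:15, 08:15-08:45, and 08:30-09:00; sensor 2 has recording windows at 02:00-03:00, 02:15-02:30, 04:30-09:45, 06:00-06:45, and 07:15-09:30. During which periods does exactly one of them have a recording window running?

First set merges to 04:15–06:30, 08:00–09:15.
Second set merges to 02:00–03:00, 04:30–09:45.
Only in the first: 04:15–04:30.
Only in the second: 02:00–03:00, 06:30–08:00, 09:15–09:45.
Together these are the periods covered by exactly one.

02:00–03:00, 04:15–04:30, 06:30–08:00, 09:15–09:45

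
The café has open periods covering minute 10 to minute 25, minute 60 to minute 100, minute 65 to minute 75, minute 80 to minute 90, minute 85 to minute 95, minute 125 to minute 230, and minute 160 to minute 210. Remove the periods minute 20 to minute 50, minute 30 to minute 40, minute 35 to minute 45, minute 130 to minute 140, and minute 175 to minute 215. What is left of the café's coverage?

First set merges to minute 10 to minute 25, minute 60 to minute 100, minute 125 to minute 230.
Second set merges to minute 20 to minute 50, minute 130 to minute 140, minute 175 to minute 215.
minute 10 to minute 25 \ B = minute 10 to minute 20.
minute 60 to minute 100: nothing removed.
minute 125 to minute 230 \ B = minute 125 to minute 130, minute 140 to minute 175, minute 215 to minute 230.

minute 10 to minute 20, minute 60 to minute 100, minute 125 to minute 130, minute 140 to minute 175, minute 215 to minute 230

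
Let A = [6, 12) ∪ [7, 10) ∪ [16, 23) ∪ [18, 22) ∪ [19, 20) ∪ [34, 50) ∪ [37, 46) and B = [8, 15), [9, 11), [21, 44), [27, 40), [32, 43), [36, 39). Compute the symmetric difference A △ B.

Merge the first list: [6, 12), [16, 23), [34, 50).
Merge the second list: [8, 15), [21, 44).
Only in the first: [6, 8), [16, 21), [44, 50).
Only in the second: [12, 15), [23, 34).
Together these are the periods covered by exactly one.

[6, 8) ∪ [12, 15) ∪ [16, 21) ∪ [23, 34) ∪ [44, 50)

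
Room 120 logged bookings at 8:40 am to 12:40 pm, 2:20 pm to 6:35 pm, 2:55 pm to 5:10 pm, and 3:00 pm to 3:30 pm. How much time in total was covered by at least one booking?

Merged: 8:40 am–12:40 pm, 2:20 pm–6:35 pm.
Lengths: 4 h + 4 h 15 min = 8 h 15 min.

8 h 15 min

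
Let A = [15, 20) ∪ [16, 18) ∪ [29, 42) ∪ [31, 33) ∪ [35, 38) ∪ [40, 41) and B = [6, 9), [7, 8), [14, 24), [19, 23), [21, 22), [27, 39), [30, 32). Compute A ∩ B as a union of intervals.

Merge the first list: [15, 20), [29, 42).
Merge the second list: [6, 9), [14, 24), [27, 39).
[15, 20) meets the second set on [15, 20).
[29, 42) meets the second set on [29, 39).

[15, 20) ∪ [29, 39)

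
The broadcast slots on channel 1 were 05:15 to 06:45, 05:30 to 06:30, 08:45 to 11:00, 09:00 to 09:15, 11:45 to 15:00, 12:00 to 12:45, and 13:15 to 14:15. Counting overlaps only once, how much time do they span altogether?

Merged: 05:15–06:45, 08:45–11:00, 11:45–15:00.
Lengths: 1 h 30 min + 2 h 15 min + 3 h 15 min = 7 h.

7 h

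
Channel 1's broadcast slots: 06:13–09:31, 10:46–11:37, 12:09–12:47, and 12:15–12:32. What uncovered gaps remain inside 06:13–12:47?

After merging, the occupied span is 06:13–09:31, 10:46–11:37, 12:09–12:47.
Complement within 06:13–12:47: 09:31–10:46, 11:37–12:09.

09:31–10:46, 11:37–12:09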